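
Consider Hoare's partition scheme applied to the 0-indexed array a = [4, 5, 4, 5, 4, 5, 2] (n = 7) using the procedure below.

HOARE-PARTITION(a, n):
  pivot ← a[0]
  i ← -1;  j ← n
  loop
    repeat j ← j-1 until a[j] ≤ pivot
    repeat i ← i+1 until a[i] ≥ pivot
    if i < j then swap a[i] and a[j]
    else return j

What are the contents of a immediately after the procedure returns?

[2, 4, 4, 5, 5, 5, 4]

pivot = a[0] = 4; i = -1, j = 7
j→6 (a[6]=2≤4), i→0 (a[0]=4≥4); i<j, swap → [2, 5, 4, 5, 4, 5, 4]
j→4 (a[4]=4≤4), i→1 (a[1]=5≥4); i<j, swap → [2, 4, 4, 5, 5, 5, 4]
j→2, i→2; i≥j, return j=2. a = [2, 4, 4, 5, 5, 5, 4]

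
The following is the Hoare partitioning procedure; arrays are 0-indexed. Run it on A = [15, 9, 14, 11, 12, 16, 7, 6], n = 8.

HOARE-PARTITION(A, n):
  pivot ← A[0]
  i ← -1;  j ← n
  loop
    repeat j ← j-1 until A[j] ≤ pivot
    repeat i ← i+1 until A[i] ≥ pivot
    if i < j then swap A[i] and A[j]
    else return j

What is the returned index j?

5

pivot=15
j stops at 7 (6), i stops at 0 (15); swap ⇒ [6, 9, 14, 11, 12, 16, 7, 15]
j stops at 6 (7), i stops at 5 (16); swap ⇒ [6, 9, 14, 11, 12, 7, 16, 15]
j stops at 5, i stops at 6; i≥j ⇒ return 5. A=[6, 9, 14, 11, 12, 7, 16, 15]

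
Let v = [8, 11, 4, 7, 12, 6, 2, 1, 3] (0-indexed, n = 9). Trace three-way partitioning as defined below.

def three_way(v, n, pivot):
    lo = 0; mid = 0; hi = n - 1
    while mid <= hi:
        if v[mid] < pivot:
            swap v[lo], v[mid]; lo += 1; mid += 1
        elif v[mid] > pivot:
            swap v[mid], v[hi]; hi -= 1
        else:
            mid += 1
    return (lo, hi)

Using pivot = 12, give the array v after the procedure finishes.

[8, 11, 4, 7, 6, 2, 1, 3, 12]

lo=0 mid=0 hi=8
8<12: swap(0,0), lo=1 mid=1 ⇒ [8, 11, 4, 7, 12, 6, 2, 1, 3]
11<12: swap(1,1), lo=2 mid=2 ⇒ [8, 11, 4, 7, 12, 6, 2, 1, 3]
4<12: swap(2,2), lo=3 mid=3 ⇒ [8, 11, 4, 7, 12, 6, 2, 1, 3]
7<12: swap(3,3), lo=4 mid=4 ⇒ [8, 11, 4, 7, 12, 6, 2, 1, 3]
12=12: mid=5
6<12: swap(4,5), lo=5 mid=6 ⇒ [8, 11, 4, 7, 6, 12, 2, 1, 3]
2<12: swap(5,6), lo=6 mid=7 ⇒ [8, 11, 4, 7, 6, 2, 12, 1, 3]
1<12: swap(6,7), lo=7 mid=8 ⇒ [8, 11, 4, 7, 6, 2, 1, 12, 3]
3<12: swap(7,8), lo=8 mid=9 ⇒ [8, 11, 4, 7, 6, 2, 1, 3, 12]
done. lo=8 hi=8; v=[8, 11, 4, 7, 6, 2, 1, 3, 12]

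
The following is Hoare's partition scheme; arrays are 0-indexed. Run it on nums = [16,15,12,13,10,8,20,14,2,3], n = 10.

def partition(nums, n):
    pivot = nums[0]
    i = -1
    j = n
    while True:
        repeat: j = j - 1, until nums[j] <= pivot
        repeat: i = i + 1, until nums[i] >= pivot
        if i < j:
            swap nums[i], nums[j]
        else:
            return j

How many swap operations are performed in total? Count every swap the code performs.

2

pivot=16
j stops at 9 (3), i stops at 0 (16); swap ⇒ [3,15,12,13,10,8,20,14,2,16]
j stops at 8 (2), i stops at 6 (20); swap ⇒ [3,15,12,13,10,8,2,14,20,16]
j stops at 7, i stops at 8; i≥j ⇒ return 7. nums=[3,15,12,13,10,8,2,14,20,16]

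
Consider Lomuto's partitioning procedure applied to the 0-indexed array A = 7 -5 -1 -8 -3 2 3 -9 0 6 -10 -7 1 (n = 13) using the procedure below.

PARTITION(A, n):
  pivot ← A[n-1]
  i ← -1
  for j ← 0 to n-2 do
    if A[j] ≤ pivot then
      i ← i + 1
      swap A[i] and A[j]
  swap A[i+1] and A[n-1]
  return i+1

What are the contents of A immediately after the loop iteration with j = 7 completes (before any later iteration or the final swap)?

-5 -1 -8 -3 -9 2 3 7 0 6 -10 -7 1

pivot = A[12] = 1; i = -1
j=0: A[0]=7 > 1 → no swap
j=1: A[1]=-5 ≤ 1 → i=0, swap A[0],A[1] → -5 7 -1 -8 -3 2 3 -9 0 6 -10 -7 1
j=2: A[2]=-1 ≤ 1 → i=1, swap A[1],A[2] → -5 -1 7 -8 -3 2 3 -9 0 6 -10 -7 1
j=3: A[3]=-8 ≤ 1 → i=2, swap A[2],A[3] → -5 -1 -8 7 -3 2 3 -9 0 6 -10 -7 1
j=4: A[4]=-3 ≤ 1 → i=3, swap A[3],A[4] → -5 -1 -8 -3 7 2 3 -9 0 6 -10 -7 1
j=5: A[5]=2 > 1 → no swap
j=6: A[6]=3 > 1 → no swap
j=7: A[7]=-9 ≤ 1 → i=4, swap A[4],A[7] → -5 -1 -8 -3 -9 2 3 7 0 6 -10 -7 1
(after j=7) A = -5 -1 -8 -3 -9 2 3 7 0 6 -10 -7 1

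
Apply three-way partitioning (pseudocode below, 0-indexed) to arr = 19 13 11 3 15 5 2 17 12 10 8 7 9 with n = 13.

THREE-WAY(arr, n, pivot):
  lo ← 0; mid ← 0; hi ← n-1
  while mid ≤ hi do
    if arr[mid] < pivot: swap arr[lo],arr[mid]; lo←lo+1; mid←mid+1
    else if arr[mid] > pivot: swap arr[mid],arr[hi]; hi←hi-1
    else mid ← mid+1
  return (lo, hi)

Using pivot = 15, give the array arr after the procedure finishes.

9 13 11 3 5 2 7 12 10 8 15 17 19

pivot = 15; lo=0, mid=0, hi=12
arr[mid]=19>15: swap arr[0],arr[12]; hi=11 → 9 13 11 3 15 5 2 17 12 10 8 7 19
arr[mid]=9<15: swap arr[0],arr[0]; lo=1,mid=1 → 9 13 11 3 15 5 2 17 12 10 8 7 19
arr[mid]=13<15: swap arr[1],arr[1]; lo=2,mid=2 → 9 13 11 3 15 5 2 17 12 10 8 7 19
arr[mid]=11<15: swap arr[2],arr[2]; lo=3,mid=3 → 9 13 11 3 15 5 2 17 12 10 8 7 19
arr[mid]=3<15: swap arr[3],arr[3]; lo=4,mid=4 → 9 13 11 3 15 5 2 17 12 10 8 7 19
arr[mid]=15=15: mid=5
arr[mid]=5<15: swap arr[4],arr[5]; lo=5,mid=6 → 9 13 11 3 5 15 2 17 12 10 8 7 19
arr[mid]=2<15: swap arr[5],arr[6]; lo=6,mid=7 → 9 13 11 3 5 2 15 17 12 10 8 7 19
arr[mid]=17>15: swap arr[7],arr[11]; hi=10 → 9 13 11 3 5 2 15 7 12 10 8 17 19
arr[mid]=7<15: swap arr[6],arr[7]; lo=7,mid=8 → 9 13 11 3 5 2 7 15 12 10 8 17 19
arr[mid]=12<15: swap arr[7],arr[8]; lo=8,mid=9 → 9 13 11 3 5 2 7 12 15 10 8 17 19
arr[mid]=10<15: swap arr[8],arr[9]; lo=9,mid=10 → 9 13 11 3 5 2 7 12 10 15 8 17 19
arr[mid]=8<15: swap arr[9],arr[10]; lo=10,mid=11 → 9 13 11 3 5 2 7 12 10 8 15 17 19
end: lo=10, hi=10; arr = 9 13 11 3 5 2 7 12 10 8 15 17 19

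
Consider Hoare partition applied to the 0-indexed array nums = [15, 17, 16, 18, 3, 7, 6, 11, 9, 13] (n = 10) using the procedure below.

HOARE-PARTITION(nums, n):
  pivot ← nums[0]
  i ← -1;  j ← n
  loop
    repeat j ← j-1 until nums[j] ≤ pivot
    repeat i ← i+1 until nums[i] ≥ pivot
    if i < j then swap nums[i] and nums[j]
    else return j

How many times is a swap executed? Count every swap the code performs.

4

pivot = nums[0] = 15; i = -1, j = 10
j→9 (nums[9]=13≤15), i→0 (nums[0]=15≥15); i<j, swap → [13, 17, 16, 18, 3, 7, 6, 11, 9, 15]
j→8 (nums[8]=9≤15), i→1 (nums[1]=17≥15); i<j, swap → [13, 9, 16, 18, 3, 7, 6, 11, 17, 15]
j→7 (nums[7]=11≤15), i→2 (nums[2]=16≥15); i<j, swap → [13, 9, 11, 18, 3, 7, 6, 16, 17, 15]
j→6 (nums[6]=6≤15), i→3 (nums[3]=18≥15); i<j, swap → [13, 9, 11, 6, 3, 7, 18, 16, 17, 15]
j→5, i→6; i≥j, return j=5. nums = [13, 9, 11, 6, 3, 7, 18, 16, 17, 15]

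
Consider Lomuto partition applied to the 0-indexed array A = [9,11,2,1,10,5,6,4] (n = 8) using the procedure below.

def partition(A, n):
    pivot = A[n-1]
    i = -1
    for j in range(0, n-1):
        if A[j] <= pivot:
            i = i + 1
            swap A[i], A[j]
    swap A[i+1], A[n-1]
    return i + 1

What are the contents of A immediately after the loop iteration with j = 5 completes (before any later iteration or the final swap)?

pivot = A[7] = 4; i = -1
j=0: A[0]=9 > 4 → no swap
j=1: A[1]=11 > 4 → no swap
j=2: A[2]=2 ≤ 4 → i=0, swap A[0],A[2] → [2,11,9,1,10,5,6,4]
j=3: A[3]=1 ≤ 4 → i=1, swap A[1],A[3] → [2,1,9,11,10,5,6,4]
j=4: A[4]=10 > 4 → no swap
j=5: A[5]=5 > 4 → no swap
(after j=5) A = [2,1,9,11,10,5,6,4]

[2,1,9,11,10,5,6,4]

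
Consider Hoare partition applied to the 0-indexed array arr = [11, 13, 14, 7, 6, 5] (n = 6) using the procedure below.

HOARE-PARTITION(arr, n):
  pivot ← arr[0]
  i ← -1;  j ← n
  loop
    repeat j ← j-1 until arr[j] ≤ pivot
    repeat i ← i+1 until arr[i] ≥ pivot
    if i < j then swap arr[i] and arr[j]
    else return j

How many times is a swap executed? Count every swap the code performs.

3

pivot=11
j stops at 5 (5), i stops at 0 (11); swap ⇒ [5, 13, 14, 7, 6, 11]
j stops at 4 (6), i stops at 1 (13); swap ⇒ [5, 6, 14, 7, 13, 11]
j stops at 3 (7), i stops at 2 (14); swap ⇒ [5, 6, 7, 14, 13, 11]
j stops at 2, i stops at 3; i≥j ⇒ return 2. arr=[5, 6, 7, 14, 13, 11]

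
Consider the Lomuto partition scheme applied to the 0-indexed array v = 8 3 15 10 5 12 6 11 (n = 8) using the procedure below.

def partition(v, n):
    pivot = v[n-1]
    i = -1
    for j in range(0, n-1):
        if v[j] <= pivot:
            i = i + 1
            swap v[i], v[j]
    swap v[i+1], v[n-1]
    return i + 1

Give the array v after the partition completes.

pivot=11, i=-1
j=0: 8≤11, i=0, swap(0,0) ⇒ 8 3 15 10 5 12 6 11
j=1: 3≤11, i=1, swap(1,1) ⇒ 8 3 15 10 5 12 6 11
j=2: 15>11, skip
j=3: 10≤11, i=2, swap(2,3) ⇒ 8 3 10 15 5 12 6 11
j=4: 5≤11, i=3, swap(3,4) ⇒ 8 3 10 5 15 12 6 11
j=5: 12>11, skip
j=6: 6≤11, i=4, swap(4,6) ⇒ 8 3 10 5 6 12 15 11
swap(5,7) ⇒ 8 3 10 5 6 11 15 12; return 5

8 3 10 5 6 11 15 12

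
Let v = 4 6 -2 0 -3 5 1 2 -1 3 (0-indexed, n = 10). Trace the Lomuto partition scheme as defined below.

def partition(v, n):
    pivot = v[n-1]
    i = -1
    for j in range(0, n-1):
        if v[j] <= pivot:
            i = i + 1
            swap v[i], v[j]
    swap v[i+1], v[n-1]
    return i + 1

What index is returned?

6

pivot = v[9] = 3; i = -1
j=0: v[0]=4 > 3 → no swap
j=1: v[1]=6 > 3 → no swap
j=2: v[2]=-2 ≤ 3 → i=0, swap v[0],v[2] → -2 6 4 0 -3 5 1 2 -1 3
j=3: v[3]=0 ≤ 3 → i=1, swap v[1],v[3] → -2 0 4 6 -3 5 1 2 -1 3
j=4: v[4]=-3 ≤ 3 → i=2, swap v[2],v[4] → -2 0 -3 6 4 5 1 2 -1 3
j=5: v[5]=5 > 3 → no swap
j=6: v[6]=1 ≤ 3 → i=3, swap v[3],v[6] → -2 0 -3 1 4 5 6 2 -1 3
j=7: v[7]=2 ≤ 3 → i=4, swap v[4],v[7] → -2 0 -3 1 2 5 6 4 -1 3
j=8: v[8]=-1 ≤ 3 → i=5, swap v[5],v[8] → -2 0 -3 1 2 -1 6 4 5 3
final swap v[6],v[9] → -2 0 -3 1 2 -1 3 4 5 6; return 6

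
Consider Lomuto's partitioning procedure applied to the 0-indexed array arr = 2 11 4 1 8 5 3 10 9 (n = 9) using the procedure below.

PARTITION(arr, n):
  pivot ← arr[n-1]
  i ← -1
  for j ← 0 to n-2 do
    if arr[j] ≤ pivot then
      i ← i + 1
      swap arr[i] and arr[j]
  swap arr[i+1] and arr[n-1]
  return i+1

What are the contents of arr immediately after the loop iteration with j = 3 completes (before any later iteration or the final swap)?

2 4 1 11 8 5 3 10 9

pivot = arr[8] = 9; i = -1
j=0: arr[0]=2 ≤ 9 → i=0, swap arr[0],arr[0] (no change) → 2 11 4 1 8 5 3 10 9
j=1: arr[1]=11 > 9 → no swap
j=2: arr[2]=4 ≤ 9 → i=1, swap arr[1],arr[2] → 2 4 11 1 8 5 3 10 9
j=3: arr[3]=1 ≤ 9 → i=2, swap arr[2],arr[3] → 2 4 1 11 8 5 3 10 9
(after j=3) arr = 2 4 1 11 8 5 3 10 9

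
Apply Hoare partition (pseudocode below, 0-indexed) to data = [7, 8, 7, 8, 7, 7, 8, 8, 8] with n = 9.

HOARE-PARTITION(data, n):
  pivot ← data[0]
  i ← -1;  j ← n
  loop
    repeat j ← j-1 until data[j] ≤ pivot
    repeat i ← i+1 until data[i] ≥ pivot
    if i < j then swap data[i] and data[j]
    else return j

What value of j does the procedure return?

2

pivot = data[0] = 7; i = -1, j = 9
j→5 (data[5]=7≤7), i→0 (data[0]=7≥7); i<j, swap → [7, 8, 7, 8, 7, 7, 8, 8, 8]
j→4 (data[4]=7≤7), i→1 (data[1]=8≥7); i<j, swap → [7, 7, 7, 8, 8, 7, 8, 8, 8]
j→2, i→2; i≥j, return j=2. data = [7, 7, 7, 8, 8, 7, 8, 8, 8]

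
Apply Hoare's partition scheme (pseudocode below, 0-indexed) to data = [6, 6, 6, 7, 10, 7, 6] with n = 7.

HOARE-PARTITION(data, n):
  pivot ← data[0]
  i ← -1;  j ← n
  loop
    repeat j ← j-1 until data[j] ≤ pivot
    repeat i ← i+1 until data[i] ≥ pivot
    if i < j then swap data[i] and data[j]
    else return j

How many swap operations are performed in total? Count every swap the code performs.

pivot = data[0] = 6; i = -1, j = 7
j→6 (data[6]=6≤6), i→0 (data[0]=6≥6); i<j, swap → [6, 6, 6, 7, 10, 7, 6]
j→2 (data[2]=6≤6), i→1 (data[1]=6≥6); i<j, swap → [6, 6, 6, 7, 10, 7, 6]
j→1, i→2; i≥j, return j=1. data = [6, 6, 6, 7, 10, 7, 6]

2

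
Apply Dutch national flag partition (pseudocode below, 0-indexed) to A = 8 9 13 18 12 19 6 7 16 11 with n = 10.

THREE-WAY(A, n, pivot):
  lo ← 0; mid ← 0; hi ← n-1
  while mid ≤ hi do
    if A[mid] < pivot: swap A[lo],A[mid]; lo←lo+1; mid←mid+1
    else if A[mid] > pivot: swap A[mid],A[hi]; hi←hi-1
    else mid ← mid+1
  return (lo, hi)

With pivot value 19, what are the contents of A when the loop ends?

8 9 13 18 12 6 7 16 11 19

lo=0 mid=0 hi=9
8<19: swap(0,0), lo=1 mid=1 ⇒ 8 9 13 18 12 19 6 7 16 11
9<19: swap(1,1), lo=2 mid=2 ⇒ 8 9 13 18 12 19 6 7 16 11
13<19: swap(2,2), lo=3 mid=3 ⇒ 8 9 13 18 12 19 6 7 16 11
18<19: swap(3,3), lo=4 mid=4 ⇒ 8 9 13 18 12 19 6 7 16 11
12<19: swap(4,4), lo=5 mid=5 ⇒ 8 9 13 18 12 19 6 7 16 11
19=19: mid=6
6<19: swap(5,6), lo=6 mid=7 ⇒ 8 9 13 18 12 6 19 7 16 11
7<19: swap(6,7), lo=7 mid=8 ⇒ 8 9 13 18 12 6 7 19 16 11
16<19: swap(7,8), lo=8 mid=9 ⇒ 8 9 13 18 12 6 7 16 19 11
11<19: swap(8,9), lo=9 mid=10 ⇒ 8 9 13 18 12 6 7 16 11 19
done. lo=9 hi=9; A=8 9 13 18 12 6 7 16 11 19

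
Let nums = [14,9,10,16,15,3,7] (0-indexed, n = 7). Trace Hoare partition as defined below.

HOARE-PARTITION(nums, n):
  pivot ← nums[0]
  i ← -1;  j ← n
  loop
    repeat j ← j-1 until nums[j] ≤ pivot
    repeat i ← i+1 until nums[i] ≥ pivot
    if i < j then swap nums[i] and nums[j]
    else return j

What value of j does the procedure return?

3

pivot = nums[0] = 14; i = -1, j = 7
j→6 (nums[6]=7≤14), i→0 (nums[0]=14≥14); i<j, swap → [7,9,10,16,15,3,14]
j→5 (nums[5]=3≤14), i→3 (nums[3]=16≥14); i<j, swap → [7,9,10,3,15,16,14]
j→3, i→4; i≥j, return j=3. nums = [7,9,10,3,15,16,14]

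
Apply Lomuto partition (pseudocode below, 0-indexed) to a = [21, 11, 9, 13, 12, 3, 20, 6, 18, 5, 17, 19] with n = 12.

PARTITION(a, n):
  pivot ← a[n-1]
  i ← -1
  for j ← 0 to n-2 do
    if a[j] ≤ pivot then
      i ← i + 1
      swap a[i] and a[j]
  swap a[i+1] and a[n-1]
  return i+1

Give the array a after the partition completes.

pivot=19, i=-1
j=0: 21>19, skip
j=1: 11≤19, i=0, swap(0,1) ⇒ [11, 21, 9, 13, 12, 3, 20, 6, 18, 5, 17, 19]
j=2: 9≤19, i=1, swap(1,2) ⇒ [11, 9, 21, 13, 12, 3, 20, 6, 18, 5, 17, 19]
j=3: 13≤19, i=2, swap(2,3) ⇒ [11, 9, 13, 21, 12, 3, 20, 6, 18, 5, 17, 19]
j=4: 12≤19, i=3, swap(3,4) ⇒ [11, 9, 13, 12, 21, 3, 20, 6, 18, 5, 17, 19]
j=5: 3≤19, i=4, swap(4,5) ⇒ [11, 9, 13, 12, 3, 21, 20, 6, 18, 5, 17, 19]
j=6: 20>19, skip
j=7: 6≤19, i=5, swap(5,7) ⇒ [11, 9, 13, 12, 3, 6, 20, 21, 18, 5, 17, 19]
j=8: 18≤19, i=6, swap(6,8) ⇒ [11, 9, 13, 12, 3, 6, 18, 21, 20, 5, 17, 19]
j=9: 5≤19, i=7, swap(7,9) ⇒ [11, 9, 13, 12, 3, 6, 18, 5, 20, 21, 17, 19]
j=10: 17≤19, i=8, swap(8,10) ⇒ [11, 9, 13, 12, 3, 6, 18, 5, 17, 21, 20, 19]
swap(9,11) ⇒ [11, 9, 13, 12, 3, 6, 18, 5, 17, 19, 20, 21]; return 9

[11, 9, 13, 12, 3, 6, 18, 5, 17, 19, 20, 21]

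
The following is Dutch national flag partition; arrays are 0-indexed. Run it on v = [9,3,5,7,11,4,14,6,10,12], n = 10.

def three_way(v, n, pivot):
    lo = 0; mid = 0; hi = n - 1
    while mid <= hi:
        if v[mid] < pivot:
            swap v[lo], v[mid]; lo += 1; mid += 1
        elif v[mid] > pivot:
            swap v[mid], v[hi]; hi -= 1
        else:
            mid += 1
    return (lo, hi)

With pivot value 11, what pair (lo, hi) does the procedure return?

(7, 7)

pivot = 11; lo=0, mid=0, hi=9
v[mid]=9<11: swap v[0],v[0]; lo=1,mid=1 → [9,3,5,7,11,4,14,6,10,12]
v[mid]=3<11: swap v[1],v[1]; lo=2,mid=2 → [9,3,5,7,11,4,14,6,10,12]
v[mid]=5<11: swap v[2],v[2]; lo=3,mid=3 → [9,3,5,7,11,4,14,6,10,12]
v[mid]=7<11: swap v[3],v[3]; lo=4,mid=4 → [9,3,5,7,11,4,14,6,10,12]
v[mid]=11=11: mid=5
v[mid]=4<11: swap v[4],v[5]; lo=5,mid=6 → [9,3,5,7,4,11,14,6,10,12]
v[mid]=14>11: swap v[6],v[9]; hi=8 → [9,3,5,7,4,11,12,6,10,14]
v[mid]=12>11: swap v[6],v[8]; hi=7 → [9,3,5,7,4,11,10,6,12,14]
v[mid]=10<11: swap v[5],v[6]; lo=6,mid=7 → [9,3,5,7,4,10,11,6,12,14]
v[mid]=6<11: swap v[6],v[7]; lo=7,mid=8 → [9,3,5,7,4,10,6,11,12,14]
end: lo=7, hi=7; v = [9,3,5,7,4,10,6,11,12,14]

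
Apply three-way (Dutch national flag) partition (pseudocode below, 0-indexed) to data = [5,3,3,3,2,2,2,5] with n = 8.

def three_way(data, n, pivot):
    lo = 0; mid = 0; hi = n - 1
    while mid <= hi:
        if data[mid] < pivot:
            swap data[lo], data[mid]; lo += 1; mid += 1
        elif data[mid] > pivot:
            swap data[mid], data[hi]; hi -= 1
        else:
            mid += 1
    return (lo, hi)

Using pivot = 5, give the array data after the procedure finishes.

[3,3,3,2,2,2,5,5]

pivot = 5; lo=0, mid=0, hi=7
data[mid]=5=5: mid=1
data[mid]=3<5: swap data[0],data[1]; lo=1,mid=2 → [3,5,3,3,2,2,2,5]
data[mid]=3<5: swap data[1],data[2]; lo=2,mid=3 → [3,3,5,3,2,2,2,5]
data[mid]=3<5: swap data[2],data[3]; lo=3,mid=4 → [3,3,3,5,2,2,2,5]
data[mid]=2<5: swap data[3],data[4]; lo=4,mid=5 → [3,3,3,2,5,2,2,5]
data[mid]=2<5: swap data[4],data[5]; lo=5,mid=6 → [3,3,3,2,2,5,2,5]
data[mid]=2<5: swap data[5],data[6]; lo=6,mid=7 → [3,3,3,2,2,2,5,5]
data[mid]=5=5: mid=8
end: lo=6, hi=7; data = [3,3,3,2,2,2,5,5]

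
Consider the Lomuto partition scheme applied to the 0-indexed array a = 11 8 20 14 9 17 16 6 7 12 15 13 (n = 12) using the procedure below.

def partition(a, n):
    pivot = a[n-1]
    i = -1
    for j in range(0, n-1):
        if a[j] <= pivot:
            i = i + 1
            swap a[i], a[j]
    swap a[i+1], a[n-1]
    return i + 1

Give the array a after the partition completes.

pivot=13, i=-1
j=0: 11≤13, i=0, swap(0,0) ⇒ 11 8 20 14 9 17 16 6 7 12 15 13
j=1: 8≤13, i=1, swap(1,1) ⇒ 11 8 20 14 9 17 16 6 7 12 15 13
j=2: 20>13, skip
j=3: 14>13, skip
j=4: 9≤13, i=2, swap(2,4) ⇒ 11 8 9 14 20 17 16 6 7 12 15 13
j=5: 17>13, skip
j=6: 16>13, skip
j=7: 6≤13, i=3, swap(3,7) ⇒ 11 8 9 6 20 17 16 14 7 12 15 13
j=8: 7≤13, i=4, swap(4,8) ⇒ 11 8 9 6 7 17 16 14 20 12 15 13
j=9: 12≤13, i=5, swap(5,9) ⇒ 11 8 9 6 7 12 16 14 20 17 15 13
j=10: 15>13, skip
swap(6,11) ⇒ 11 8 9 6 7 12 13 14 20 17 15 16; return 6

11 8 9 6 7 12 13 14 20 17 15 16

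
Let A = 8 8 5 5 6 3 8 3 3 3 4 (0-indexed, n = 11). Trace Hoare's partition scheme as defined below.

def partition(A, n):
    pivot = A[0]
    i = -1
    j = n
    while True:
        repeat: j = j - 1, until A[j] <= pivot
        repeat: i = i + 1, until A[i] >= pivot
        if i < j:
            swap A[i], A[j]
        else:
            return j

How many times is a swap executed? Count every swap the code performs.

pivot=8
j stops at 10 (4), i stops at 0 (8); swap ⇒ 4 8 5 5 6 3 8 3 3 3 8
j stops at 9 (3), i stops at 1 (8); swap ⇒ 4 3 5 5 6 3 8 3 3 8 8
j stops at 8 (3), i stops at 6 (8); swap ⇒ 4 3 5 5 6 3 3 3 8 8 8
j stops at 7, i stops at 8; i≥j ⇒ return 7. A=4 3 5 5 6 3 3 3 8 8 8

3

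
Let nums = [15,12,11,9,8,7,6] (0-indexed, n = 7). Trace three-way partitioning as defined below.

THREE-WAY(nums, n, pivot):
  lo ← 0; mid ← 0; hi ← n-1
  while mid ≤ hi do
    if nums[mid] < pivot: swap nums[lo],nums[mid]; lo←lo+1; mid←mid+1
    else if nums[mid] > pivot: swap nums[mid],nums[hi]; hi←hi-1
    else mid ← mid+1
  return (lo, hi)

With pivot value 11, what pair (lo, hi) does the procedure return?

(4, 4)

lo=0 mid=0 hi=6
15>11: swap(0,6), hi=5 ⇒ [6,12,11,9,8,7,15]
6<11: swap(0,0), lo=1 mid=1 ⇒ [6,12,11,9,8,7,15]
12>11: swap(1,5), hi=4 ⇒ [6,7,11,9,8,12,15]
7<11: swap(1,1), lo=2 mid=2 ⇒ [6,7,11,9,8,12,15]
11=11: mid=3
9<11: swap(2,3), lo=3 mid=4 ⇒ [6,7,9,11,8,12,15]
8<11: swap(3,4), lo=4 mid=5 ⇒ [6,7,9,8,11,12,15]
done. lo=4 hi=4; nums=[6,7,9,8,11,12,15]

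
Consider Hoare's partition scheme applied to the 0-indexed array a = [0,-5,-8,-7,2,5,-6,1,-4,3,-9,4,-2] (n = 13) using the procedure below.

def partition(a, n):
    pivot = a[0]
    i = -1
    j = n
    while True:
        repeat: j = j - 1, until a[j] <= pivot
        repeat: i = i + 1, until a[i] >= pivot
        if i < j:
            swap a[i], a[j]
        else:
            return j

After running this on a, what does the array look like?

[-2,-5,-8,-7,-9,-4,-6,1,5,3,2,4,0]

pivot = a[0] = 0; i = -1, j = 13
j→12 (a[12]=-2≤0), i→0 (a[0]=0≥0); i<j, swap → [-2,-5,-8,-7,2,5,-6,1,-4,3,-9,4,0]
j→10 (a[10]=-9≤0), i→4 (a[4]=2≥0); i<j, swap → [-2,-5,-8,-7,-9,5,-6,1,-4,3,2,4,0]
j→8 (a[8]=-4≤0), i→5 (a[5]=5≥0); i<j, swap → [-2,-5,-8,-7,-9,-4,-6,1,5,3,2,4,0]
j→6, i→7; i≥j, return j=6. a = [-2,-5,-8,-7,-9,-4,-6,1,5,3,2,4,0]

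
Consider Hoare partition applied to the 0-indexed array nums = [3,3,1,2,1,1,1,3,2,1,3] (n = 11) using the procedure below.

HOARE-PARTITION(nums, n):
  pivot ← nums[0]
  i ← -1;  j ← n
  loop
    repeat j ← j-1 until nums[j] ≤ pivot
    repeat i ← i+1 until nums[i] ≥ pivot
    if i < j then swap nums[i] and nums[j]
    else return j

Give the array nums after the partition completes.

pivot = nums[0] = 3; i = -1, j = 11
j→10 (nums[10]=3≤3), i→0 (nums[0]=3≥3); i<j, swap → [3,3,1,2,1,1,1,3,2,1,3]
j→9 (nums[9]=1≤3), i→1 (nums[1]=3≥3); i<j, swap → [3,1,1,2,1,1,1,3,2,3,3]
j→8 (nums[8]=2≤3), i→7 (nums[7]=3≥3); i<j, swap → [3,1,1,2,1,1,1,2,3,3,3]
j→7, i→8; i≥j, return j=7. nums = [3,1,1,2,1,1,1,2,3,3,3]

[3,1,1,2,1,1,1,2,3,3,3]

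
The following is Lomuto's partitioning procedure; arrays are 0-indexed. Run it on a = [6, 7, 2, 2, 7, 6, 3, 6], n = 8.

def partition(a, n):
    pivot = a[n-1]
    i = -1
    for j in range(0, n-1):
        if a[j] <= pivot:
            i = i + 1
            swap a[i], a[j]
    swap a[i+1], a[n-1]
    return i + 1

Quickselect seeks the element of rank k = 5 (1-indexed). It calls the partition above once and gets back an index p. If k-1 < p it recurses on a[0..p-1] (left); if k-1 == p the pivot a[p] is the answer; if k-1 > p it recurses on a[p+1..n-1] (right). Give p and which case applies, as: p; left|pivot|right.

5; left

pivot=6, i=-1
j=0: 6≤6, i=0, swap(0,0) ⇒ [6, 7, 2, 2, 7, 6, 3, 6]
j=1: 7>6, skip
j=2: 2≤6, i=1, swap(1,2) ⇒ [6, 2, 7, 2, 7, 6, 3, 6]
j=3: 2≤6, i=2, swap(2,3) ⇒ [6, 2, 2, 7, 7, 6, 3, 6]
j=4: 7>6, skip
j=5: 6≤6, i=3, swap(3,5) ⇒ [6, 2, 2, 6, 7, 7, 3, 6]
j=6: 3≤6, i=4, swap(4,6) ⇒ [6, 2, 2, 6, 3, 7, 7, 6]
swap(5,7) ⇒ [6, 2, 2, 6, 3, 6, 7, 7]; return 5
p = 5; k-1 = 4 < 5 ⇒ left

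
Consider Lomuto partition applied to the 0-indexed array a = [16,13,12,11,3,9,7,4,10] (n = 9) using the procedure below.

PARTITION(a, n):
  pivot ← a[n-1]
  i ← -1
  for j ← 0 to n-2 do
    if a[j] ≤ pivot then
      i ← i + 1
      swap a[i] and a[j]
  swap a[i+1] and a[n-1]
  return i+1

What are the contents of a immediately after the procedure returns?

pivot=10, i=-1
j=0: 16>10, skip
j=1: 13>10, skip
j=2: 12>10, skip
j=3: 11>10, skip
j=4: 3≤10, i=0, swap(0,4) ⇒ [3,13,12,11,16,9,7,4,10]
j=5: 9≤10, i=1, swap(1,5) ⇒ [3,9,12,11,16,13,7,4,10]
j=6: 7≤10, i=2, swap(2,6) ⇒ [3,9,7,11,16,13,12,4,10]
j=7: 4≤10, i=3, swap(3,7) ⇒ [3,9,7,4,16,13,12,11,10]
swap(4,8) ⇒ [3,9,7,4,10,13,12,11,16]; return 4

[3,9,7,4,10,13,12,11,16]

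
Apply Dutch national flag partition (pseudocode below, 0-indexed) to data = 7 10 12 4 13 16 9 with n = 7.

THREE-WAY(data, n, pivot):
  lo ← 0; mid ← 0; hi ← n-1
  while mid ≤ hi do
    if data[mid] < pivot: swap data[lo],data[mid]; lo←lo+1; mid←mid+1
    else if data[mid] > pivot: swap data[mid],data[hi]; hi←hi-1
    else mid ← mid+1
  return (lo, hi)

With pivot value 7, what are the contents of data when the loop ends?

lo=0 mid=0 hi=6
7=7: mid=1
10>7: swap(1,6), hi=5 ⇒ 7 9 12 4 13 16 10
9>7: swap(1,5), hi=4 ⇒ 7 16 12 4 13 9 10
16>7: swap(1,4), hi=3 ⇒ 7 13 12 4 16 9 10
13>7: swap(1,3), hi=2 ⇒ 7 4 12 13 16 9 10
4<7: swap(0,1), lo=1 mid=2 ⇒ 4 7 12 13 16 9 10
12>7: swap(2,2), hi=1 ⇒ 4 7 12 13 16 9 10
done. lo=1 hi=1; data=4 7 12 13 16 9 10

4 7 12 13 16 9 10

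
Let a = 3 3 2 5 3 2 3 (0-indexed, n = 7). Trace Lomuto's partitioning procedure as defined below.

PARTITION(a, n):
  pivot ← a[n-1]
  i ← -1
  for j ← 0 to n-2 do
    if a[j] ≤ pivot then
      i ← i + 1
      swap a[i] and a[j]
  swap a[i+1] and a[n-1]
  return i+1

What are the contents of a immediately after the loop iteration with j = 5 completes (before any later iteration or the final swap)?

3 3 2 3 2 5 3

pivot=3, i=-1
j=0: 3≤3, i=0, swap(0,0) ⇒ 3 3 2 5 3 2 3
j=1: 3≤3, i=1, swap(1,1) ⇒ 3 3 2 5 3 2 3
j=2: 2≤3, i=2, swap(2,2) ⇒ 3 3 2 5 3 2 3
j=3: 5>3, skip
j=4: 3≤3, i=3, swap(3,4) ⇒ 3 3 2 3 5 2 3
j=5: 2≤3, i=4, swap(4,5) ⇒ 3 3 2 3 2 5 3
(after j=5) a = 3 3 2 3 2 5 3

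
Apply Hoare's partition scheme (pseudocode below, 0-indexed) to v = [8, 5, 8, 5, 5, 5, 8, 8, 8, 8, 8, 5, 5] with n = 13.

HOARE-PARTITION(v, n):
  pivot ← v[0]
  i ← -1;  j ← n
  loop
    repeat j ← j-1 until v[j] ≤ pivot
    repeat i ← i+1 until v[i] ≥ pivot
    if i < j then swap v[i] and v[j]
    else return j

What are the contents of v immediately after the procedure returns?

pivot=8
j stops at 12 (5), i stops at 0 (8); swap ⇒ [5, 5, 8, 5, 5, 5, 8, 8, 8, 8, 8, 5, 8]
j stops at 11 (5), i stops at 2 (8); swap ⇒ [5, 5, 5, 5, 5, 5, 8, 8, 8, 8, 8, 8, 8]
j stops at 10 (8), i stops at 6 (8); swap ⇒ [5, 5, 5, 5, 5, 5, 8, 8, 8, 8, 8, 8, 8]
j stops at 9 (8), i stops at 7 (8); swap ⇒ [5, 5, 5, 5, 5, 5, 8, 8, 8, 8, 8, 8, 8]
j stops at 8, i stops at 8; i≥j ⇒ return 8. v=[5, 5, 5, 5, 5, 5, 8, 8, 8, 8, 8, 8, 8]

[5, 5, 5, 5, 5, 5, 8, 8, 8, 8, 8, 8, 8]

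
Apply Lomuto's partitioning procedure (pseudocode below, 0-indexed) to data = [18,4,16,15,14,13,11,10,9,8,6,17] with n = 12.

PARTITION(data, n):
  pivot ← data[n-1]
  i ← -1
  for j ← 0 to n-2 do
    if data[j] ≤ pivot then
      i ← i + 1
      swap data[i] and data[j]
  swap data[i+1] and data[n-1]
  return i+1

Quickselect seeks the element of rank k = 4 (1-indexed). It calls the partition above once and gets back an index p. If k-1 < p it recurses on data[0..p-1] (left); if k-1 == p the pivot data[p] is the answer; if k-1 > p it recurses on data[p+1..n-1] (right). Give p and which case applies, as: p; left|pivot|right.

pivot=17, i=-1
j=0: 18>17, skip
j=1: 4≤17, i=0, swap(0,1) ⇒ [4,18,16,15,14,13,11,10,9,8,6,17]
j=2: 16≤17, i=1, swap(1,2) ⇒ [4,16,18,15,14,13,11,10,9,8,6,17]
j=3: 15≤17, i=2, swap(2,3) ⇒ [4,16,15,18,14,13,11,10,9,8,6,17]
j=4: 14≤17, i=3, swap(3,4) ⇒ [4,16,15,14,18,13,11,10,9,8,6,17]
j=5: 13≤17, i=4, swap(4,5) ⇒ [4,16,15,14,13,18,11,10,9,8,6,17]
j=6: 11≤17, i=5, swap(5,6) ⇒ [4,16,15,14,13,11,18,10,9,8,6,17]
j=7: 10≤17, i=6, swap(6,7) ⇒ [4,16,15,14,13,11,10,18,9,8,6,17]
j=8: 9≤17, i=7, swap(7,8) ⇒ [4,16,15,14,13,11,10,9,18,8,6,17]
j=9: 8≤17, i=8, swap(8,9) ⇒ [4,16,15,14,13,11,10,9,8,18,6,17]
j=10: 6≤17, i=9, swap(9,10) ⇒ [4,16,15,14,13,11,10,9,8,6,18,17]
swap(10,11) ⇒ [4,16,15,14,13,11,10,9,8,6,17,18]; return 10
p = 10; k-1 = 3 < 10 ⇒ left

10; left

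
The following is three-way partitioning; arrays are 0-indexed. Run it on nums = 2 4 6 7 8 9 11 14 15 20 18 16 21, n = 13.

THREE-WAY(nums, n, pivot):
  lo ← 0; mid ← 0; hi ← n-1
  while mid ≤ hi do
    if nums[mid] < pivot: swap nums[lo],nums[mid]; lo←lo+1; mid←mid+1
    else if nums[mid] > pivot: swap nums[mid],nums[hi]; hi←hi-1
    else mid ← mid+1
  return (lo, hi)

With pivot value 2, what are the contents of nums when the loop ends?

2 6 7 8 9 11 14 15 20 18 16 21 4

pivot = 2; lo=0, mid=0, hi=12
nums[mid]=2=2: mid=1
nums[mid]=4>2: swap nums[1],nums[12]; hi=11 → 2 21 6 7 8 9 11 14 15 20 18 16 4
nums[mid]=21>2: swap nums[1],nums[11]; hi=10 → 2 16 6 7 8 9 11 14 15 20 18 21 4
nums[mid]=16>2: swap nums[1],nums[10]; hi=9 → 2 18 6 7 8 9 11 14 15 20 16 21 4
nums[mid]=18>2: swap nums[1],nums[9]; hi=8 → 2 20 6 7 8 9 11 14 15 18 16 21 4
nums[mid]=20>2: swap nums[1],nums[8]; hi=7 → 2 15 6 7 8 9 11 14 20 18 16 21 4
nums[mid]=15>2: swap nums[1],nums[7]; hi=6 → 2 14 6 7 8 9 11 15 20 18 16 21 4
nums[mid]=14>2: swap nums[1],nums[6]; hi=5 → 2 11 6 7 8 9 14 15 20 18 16 21 4
nums[mid]=11>2: swap nums[1],nums[5]; hi=4 → 2 9 6 7 8 11 14 15 20 18 16 21 4
nums[mid]=9>2: swap nums[1],nums[4]; hi=3 → 2 8 6 7 9 11 14 15 20 18 16 21 4
nums[mid]=8>2: swap nums[1],nums[3]; hi=2 → 2 7 6 8 9 11 14 15 20 18 16 21 4
nums[mid]=7>2: swap nums[1],nums[2]; hi=1 → 2 6 7 8 9 11 14 15 20 18 16 21 4
nums[mid]=6>2: swap nums[1],nums[1]; hi=0 → 2 6 7 8 9 11 14 15 20 18 16 21 4
end: lo=0, hi=0; nums = 2 6 7 8 9 11 14 15 20 18 16 21 4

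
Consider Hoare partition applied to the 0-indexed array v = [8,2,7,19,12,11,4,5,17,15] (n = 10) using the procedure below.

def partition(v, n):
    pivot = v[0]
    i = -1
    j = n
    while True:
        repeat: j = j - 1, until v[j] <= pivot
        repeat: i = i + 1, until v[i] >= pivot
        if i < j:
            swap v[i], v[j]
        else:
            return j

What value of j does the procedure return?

3

pivot = v[0] = 8; i = -1, j = 10
j→7 (v[7]=5≤8), i→0 (v[0]=8≥8); i<j, swap → [5,2,7,19,12,11,4,8,17,15]
j→6 (v[6]=4≤8), i→3 (v[3]=19≥8); i<j, swap → [5,2,7,4,12,11,19,8,17,15]
j→3, i→4; i≥j, return j=3. v = [5,2,7,4,12,11,19,8,17,15]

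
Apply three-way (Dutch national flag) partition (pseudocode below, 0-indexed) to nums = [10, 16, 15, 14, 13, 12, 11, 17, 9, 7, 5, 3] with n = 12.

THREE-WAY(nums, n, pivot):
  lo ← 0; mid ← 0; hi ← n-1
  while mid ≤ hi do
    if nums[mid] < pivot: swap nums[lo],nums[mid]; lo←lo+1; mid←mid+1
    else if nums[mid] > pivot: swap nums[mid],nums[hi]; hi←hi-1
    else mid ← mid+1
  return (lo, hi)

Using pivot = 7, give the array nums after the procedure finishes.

[3, 5, 7, 13, 12, 11, 17, 9, 14, 15, 16, 10]

pivot = 7; lo=0, mid=0, hi=11
nums[mid]=10>7: swap nums[0],nums[11]; hi=10 → [3, 16, 15, 14, 13, 12, 11, 17, 9, 7, 5, 10]
nums[mid]=3<7: swap nums[0],nums[0]; lo=1,mid=1 → [3, 16, 15, 14, 13, 12, 11, 17, 9, 7, 5, 10]
nums[mid]=16>7: swap nums[1],nums[10]; hi=9 → [3, 5, 15, 14, 13, 12, 11, 17, 9, 7, 16, 10]
nums[mid]=5<7: swap nums[1],nums[1]; lo=2,mid=2 → [3, 5, 15, 14, 13, 12, 11, 17, 9, 7, 16, 10]
nums[mid]=15>7: swap nums[2],nums[9]; hi=8 → [3, 5, 7, 14, 13, 12, 11, 17, 9, 15, 16, 10]
nums[mid]=7=7: mid=3
nums[mid]=14>7: swap nums[3],nums[8]; hi=7 → [3, 5, 7, 9, 13, 12, 11, 17, 14, 15, 16, 10]
nums[mid]=9>7: swap nums[3],nums[7]; hi=6 → [3, 5, 7, 17, 13, 12, 11, 9, 14, 15, 16, 10]
nums[mid]=17>7: swap nums[3],nums[6]; hi=5 → [3, 5, 7, 11, 13, 12, 17, 9, 14, 15, 16, 10]
nums[mid]=11>7: swap nums[3],nums[5]; hi=4 → [3, 5, 7, 12, 13, 11, 17, 9, 14, 15, 16, 10]
nums[mid]=12>7: swap nums[3],nums[4]; hi=3 → [3, 5, 7, 13, 12, 11, 17, 9, 14, 15, 16, 10]
nums[mid]=13>7: swap nums[3],nums[3]; hi=2 → [3, 5, 7, 13, 12, 11, 17, 9, 14, 15, 16, 10]
end: lo=2, hi=2; nums = [3, 5, 7, 13, 12, 11, 17, 9, 14, 15, 16, 10]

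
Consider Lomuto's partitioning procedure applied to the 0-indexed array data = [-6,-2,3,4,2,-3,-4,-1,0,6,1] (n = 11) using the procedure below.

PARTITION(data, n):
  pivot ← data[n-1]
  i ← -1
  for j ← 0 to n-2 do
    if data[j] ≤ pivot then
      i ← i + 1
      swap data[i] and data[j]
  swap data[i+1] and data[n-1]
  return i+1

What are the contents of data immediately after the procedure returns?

pivot = data[10] = 1; i = -1
j=0: data[0]=-6 ≤ 1 → i=0, swap data[0],data[0] (no change) → [-6,-2,3,4,2,-3,-4,-1,0,6,1]
j=1: data[1]=-2 ≤ 1 → i=1, swap data[1],data[1] (no change) → [-6,-2,3,4,2,-3,-4,-1,0,6,1]
j=2: data[2]=3 > 1 → no swap
j=3: data[3]=4 > 1 → no swap
j=4: data[4]=2 > 1 → no swap
j=5: data[5]=-3 ≤ 1 → i=2, swap data[2],data[5] → [-6,-2,-3,4,2,3,-4,-1,0,6,1]
j=6: data[6]=-4 ≤ 1 → i=3, swap data[3],data[6] → [-6,-2,-3,-4,2,3,4,-1,0,6,1]
j=7: data[7]=-1 ≤ 1 → i=4, swap data[4],data[7] → [-6,-2,-3,-4,-1,3,4,2,0,6,1]
j=8: data[8]=0 ≤ 1 → i=5, swap data[5],data[8] → [-6,-2,-3,-4,-1,0,4,2,3,6,1]
j=9: data[9]=6 > 1 → no swap
final swap data[6],data[10] → [-6,-2,-3,-4,-1,0,1,2,3,6,4]; return 6

[-6,-2,-3,-4,-1,0,1,2,3,6,4]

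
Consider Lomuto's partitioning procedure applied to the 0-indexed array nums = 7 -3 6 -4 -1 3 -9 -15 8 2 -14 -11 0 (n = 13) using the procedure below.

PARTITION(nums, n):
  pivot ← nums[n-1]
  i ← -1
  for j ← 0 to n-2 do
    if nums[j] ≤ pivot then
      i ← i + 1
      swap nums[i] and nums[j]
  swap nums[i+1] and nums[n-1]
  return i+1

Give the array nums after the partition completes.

-3 -4 -1 -9 -15 -14 -11 0 8 2 3 7 6

pivot = nums[12] = 0; i = -1
j=0: nums[0]=7 > 0 → no swap
j=1: nums[1]=-3 ≤ 0 → i=0, swap nums[0],nums[1] → -3 7 6 -4 -1 3 -9 -15 8 2 -14 -11 0
j=2: nums[2]=6 > 0 → no swap
j=3: nums[3]=-4 ≤ 0 → i=1, swap nums[1],nums[3] → -3 -4 6 7 -1 3 -9 -15 8 2 -14 -11 0
j=4: nums[4]=-1 ≤ 0 → i=2, swap nums[2],nums[4] → -3 -4 -1 7 6 3 -9 -15 8 2 -14 -11 0
j=5: nums[5]=3 > 0 → no swap
j=6: nums[6]=-9 ≤ 0 → i=3, swap nums[3],nums[6] → -3 -4 -1 -9 6 3 7 -15 8 2 -14 -11 0
j=7: nums[7]=-15 ≤ 0 → i=4, swap nums[4],nums[7] → -3 -4 -1 -9 -15 3 7 6 8 2 -14 -11 0
j=8: nums[8]=8 > 0 → no swap
j=9: nums[9]=2 > 0 → no swap
j=10: nums[10]=-14 ≤ 0 → i=5, swap nums[5],nums[10] → -3 -4 -1 -9 -15 -14 7 6 8 2 3 -11 0
j=11: nums[11]=-11 ≤ 0 → i=6, swap nums[6],nums[11] → -3 -4 -1 -9 -15 -14 -11 6 8 2 3 7 0
final swap nums[7],nums[12] → -3 -4 -1 -9 -15 -14 -11 0 8 2 3 7 6; return 7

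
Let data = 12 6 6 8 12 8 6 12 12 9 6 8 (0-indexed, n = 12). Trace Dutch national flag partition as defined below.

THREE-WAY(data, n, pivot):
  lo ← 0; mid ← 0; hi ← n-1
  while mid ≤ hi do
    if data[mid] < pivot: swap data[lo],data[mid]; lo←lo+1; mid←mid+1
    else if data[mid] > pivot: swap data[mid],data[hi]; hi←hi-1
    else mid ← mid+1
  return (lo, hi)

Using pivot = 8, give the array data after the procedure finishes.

6 6 6 6 8 8 8 12 9 12 12 12

pivot = 8; lo=0, mid=0, hi=11
data[mid]=12>8: swap data[0],data[11]; hi=10 → 8 6 6 8 12 8 6 12 12 9 6 12
data[mid]=8=8: mid=1
data[mid]=6<8: swap data[0],data[1]; lo=1,mid=2 → 6 8 6 8 12 8 6 12 12 9 6 12
data[mid]=6<8: swap data[1],data[2]; lo=2,mid=3 → 6 6 8 8 12 8 6 12 12 9 6 12
data[mid]=8=8: mid=4
data[mid]=12>8: swap data[4],data[10]; hi=9 → 6 6 8 8 6 8 6 12 12 9 12 12
data[mid]=6<8: swap data[2],data[4]; lo=3,mid=5 → 6 6 6 8 8 8 6 12 12 9 12 12
data[mid]=8=8: mid=6
data[mid]=6<8: swap data[3],data[6]; lo=4,mid=7 → 6 6 6 6 8 8 8 12 12 9 12 12
data[mid]=12>8: swap data[7],data[9]; hi=8 → 6 6 6 6 8 8 8 9 12 12 12 12
data[mid]=9>8: swap data[7],data[8]; hi=7 → 6 6 6 6 8 8 8 12 9 12 12 12
data[mid]=12>8: swap data[7],data[7]; hi=6 → 6 6 6 6 8 8 8 12 9 12 12 12
end: lo=4, hi=6; data = 6 6 6 6 8 8 8 12 9 12 12 12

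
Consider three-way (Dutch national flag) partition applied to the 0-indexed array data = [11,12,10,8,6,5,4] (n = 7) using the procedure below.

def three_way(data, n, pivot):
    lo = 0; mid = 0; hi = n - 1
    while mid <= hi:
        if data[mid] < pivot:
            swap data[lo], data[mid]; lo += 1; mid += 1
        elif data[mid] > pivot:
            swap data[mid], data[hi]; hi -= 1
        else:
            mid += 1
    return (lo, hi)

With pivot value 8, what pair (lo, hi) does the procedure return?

(3, 3)

pivot = 8; lo=0, mid=0, hi=6
data[mid]=11>8: swap data[0],data[6]; hi=5 → [4,12,10,8,6,5,11]
data[mid]=4<8: swap data[0],data[0]; lo=1,mid=1 → [4,12,10,8,6,5,11]
data[mid]=12>8: swap data[1],data[5]; hi=4 → [4,5,10,8,6,12,11]
data[mid]=5<8: swap data[1],data[1]; lo=2,mid=2 → [4,5,10,8,6,12,11]
data[mid]=10>8: swap data[2],data[4]; hi=3 → [4,5,6,8,10,12,11]
data[mid]=6<8: swap data[2],data[2]; lo=3,mid=3 → [4,5,6,8,10,12,11]
data[mid]=8=8: mid=4
end: lo=3, hi=3; data = [4,5,6,8,10,12,11]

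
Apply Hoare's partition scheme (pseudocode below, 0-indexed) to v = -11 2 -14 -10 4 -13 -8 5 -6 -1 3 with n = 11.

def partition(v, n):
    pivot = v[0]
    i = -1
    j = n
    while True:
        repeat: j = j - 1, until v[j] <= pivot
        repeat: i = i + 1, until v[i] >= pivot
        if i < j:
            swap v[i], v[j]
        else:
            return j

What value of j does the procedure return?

pivot = v[0] = -11; i = -1, j = 11
j→5 (v[5]=-13≤-11), i→0 (v[0]=-11≥-11); i<j, swap → -13 2 -14 -10 4 -11 -8 5 -6 -1 3
j→2 (v[2]=-14≤-11), i→1 (v[1]=2≥-11); i<j, swap → -13 -14 2 -10 4 -11 -8 5 -6 -1 3
j→1, i→2; i≥j, return j=1. v = -13 -14 2 -10 4 -11 -8 5 -6 -1 3

1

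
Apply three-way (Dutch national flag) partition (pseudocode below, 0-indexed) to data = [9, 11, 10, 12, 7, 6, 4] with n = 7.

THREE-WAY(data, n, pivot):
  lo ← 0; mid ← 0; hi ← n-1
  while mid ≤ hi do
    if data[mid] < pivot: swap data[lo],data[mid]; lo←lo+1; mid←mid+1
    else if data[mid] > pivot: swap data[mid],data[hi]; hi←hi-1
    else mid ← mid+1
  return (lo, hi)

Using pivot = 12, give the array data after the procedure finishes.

lo=0 mid=0 hi=6
9<12: swap(0,0), lo=1 mid=1 ⇒ [9, 11, 10, 12, 7, 6, 4]
11<12: swap(1,1), lo=2 mid=2 ⇒ [9, 11, 10, 12, 7, 6, 4]
10<12: swap(2,2), lo=3 mid=3 ⇒ [9, 11, 10, 12, 7, 6, 4]
12=12: mid=4
7<12: swap(3,4), lo=4 mid=5 ⇒ [9, 11, 10, 7, 12, 6, 4]
6<12: swap(4,5), lo=5 mid=6 ⇒ [9, 11, 10, 7, 6, 12, 4]
4<12: swap(5,6), lo=6 mid=7 ⇒ [9, 11, 10, 7, 6, 4, 12]
done. lo=6 hi=6; data=[9, 11, 10, 7, 6, 4, 12]

[9, 11, 10, 7, 6, 4, 12]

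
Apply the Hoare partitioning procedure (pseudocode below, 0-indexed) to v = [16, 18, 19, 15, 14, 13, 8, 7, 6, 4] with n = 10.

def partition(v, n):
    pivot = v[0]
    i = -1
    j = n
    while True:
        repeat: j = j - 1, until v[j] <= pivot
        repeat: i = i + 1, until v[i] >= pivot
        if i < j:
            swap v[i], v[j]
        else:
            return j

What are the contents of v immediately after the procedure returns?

[4, 6, 7, 15, 14, 13, 8, 19, 18, 16]

pivot = v[0] = 16; i = -1, j = 10
j→9 (v[9]=4≤16), i→0 (v[0]=16≥16); i<j, swap → [4, 18, 19, 15, 14, 13, 8, 7, 6, 16]
j→8 (v[8]=6≤16), i→1 (v[1]=18≥16); i<j, swap → [4, 6, 19, 15, 14, 13, 8, 7, 18, 16]
j→7 (v[7]=7≤16), i→2 (v[2]=19≥16); i<j, swap → [4, 6, 7, 15, 14, 13, 8, 19, 18, 16]
j→6, i→7; i≥j, return j=6. v = [4, 6, 7, 15, 14, 13, 8, 19, 18, 16]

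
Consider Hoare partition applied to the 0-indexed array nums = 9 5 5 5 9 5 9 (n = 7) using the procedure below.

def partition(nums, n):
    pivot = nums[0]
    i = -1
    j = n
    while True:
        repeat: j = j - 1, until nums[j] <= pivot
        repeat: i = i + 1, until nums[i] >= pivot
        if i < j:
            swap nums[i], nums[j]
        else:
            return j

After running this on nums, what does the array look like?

pivot=9
j stops at 6 (9), i stops at 0 (9); swap ⇒ 9 5 5 5 9 5 9
j stops at 5 (5), i stops at 4 (9); swap ⇒ 9 5 5 5 5 9 9
j stops at 4, i stops at 5; i≥j ⇒ return 4. nums=9 5 5 5 5 9 9

9 5 5 5 5 9 9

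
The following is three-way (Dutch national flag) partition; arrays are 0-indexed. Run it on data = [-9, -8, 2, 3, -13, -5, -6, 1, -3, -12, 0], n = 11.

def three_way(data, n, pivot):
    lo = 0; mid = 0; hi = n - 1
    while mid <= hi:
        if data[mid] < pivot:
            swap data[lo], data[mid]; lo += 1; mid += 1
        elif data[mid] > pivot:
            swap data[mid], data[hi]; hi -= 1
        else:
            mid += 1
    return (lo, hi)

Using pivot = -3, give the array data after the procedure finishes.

lo=0 mid=0 hi=10
-9<-3: swap(0,0), lo=1 mid=1 ⇒ [-9, -8, 2, 3, -13, -5, -6, 1, -3, -12, 0]
-8<-3: swap(1,1), lo=2 mid=2 ⇒ [-9, -8, 2, 3, -13, -5, -6, 1, -3, -12, 0]
2>-3: swap(2,10), hi=9 ⇒ [-9, -8, 0, 3, -13, -5, -6, 1, -3, -12, 2]
0>-3: swap(2,9), hi=8 ⇒ [-9, -8, -12, 3, -13, -5, -6, 1, -3, 0, 2]
-12<-3: swap(2,2), lo=3 mid=3 ⇒ [-9, -8, -12, 3, -13, -5, -6, 1, -3, 0, 2]
3>-3: swap(3,8), hi=7 ⇒ [-9, -8, -12, -3, -13, -5, -6, 1, 3, 0, 2]
-3=-3: mid=4
-13<-3: swap(3,4), lo=4 mid=5 ⇒ [-9, -8, -12, -13, -3, -5, -6, 1, 3, 0, 2]
-5<-3: swap(4,5), lo=5 mid=6 ⇒ [-9, -8, -12, -13, -5, -3, -6, 1, 3, 0, 2]
-6<-3: swap(5,6), lo=6 mid=7 ⇒ [-9, -8, -12, -13, -5, -6, -3, 1, 3, 0, 2]
1>-3: swap(7,7), hi=6 ⇒ [-9, -8, -12, -13, -5, -6, -3, 1, 3, 0, 2]
done. lo=6 hi=6; data=[-9, -8, -12, -13, -5, -6, -3, 1, 3, 0, 2]

[-9, -8, -12, -13, -5, -6, -3, 1, 3, 0, 2]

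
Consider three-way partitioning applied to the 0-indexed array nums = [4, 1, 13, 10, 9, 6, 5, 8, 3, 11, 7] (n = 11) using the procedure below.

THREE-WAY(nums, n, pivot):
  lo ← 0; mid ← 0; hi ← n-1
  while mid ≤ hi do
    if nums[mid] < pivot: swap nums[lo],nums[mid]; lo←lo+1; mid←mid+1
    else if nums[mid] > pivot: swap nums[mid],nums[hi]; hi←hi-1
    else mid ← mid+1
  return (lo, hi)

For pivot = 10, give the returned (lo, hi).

(8, 8)

lo=0 mid=0 hi=10
4<10: swap(0,0), lo=1 mid=1 ⇒ [4, 1, 13, 10, 9, 6, 5, 8, 3, 11, 7]
1<10: swap(1,1), lo=2 mid=2 ⇒ [4, 1, 13, 10, 9, 6, 5, 8, 3, 11, 7]
13>10: swap(2,10), hi=9 ⇒ [4, 1, 7, 10, 9, 6, 5, 8, 3, 11, 13]
7<10: swap(2,2), lo=3 mid=3 ⇒ [4, 1, 7, 10, 9, 6, 5, 8, 3, 11, 13]
10=10: mid=4
9<10: swap(3,4), lo=4 mid=5 ⇒ [4, 1, 7, 9, 10, 6, 5, 8, 3, 11, 13]
6<10: swap(4,5), lo=5 mid=6 ⇒ [4, 1, 7, 9, 6, 10, 5, 8, 3, 11, 13]
5<10: swap(5,6), lo=6 mid=7 ⇒ [4, 1, 7, 9, 6, 5, 10, 8, 3, 11, 13]
8<10: swap(6,7), lo=7 mid=8 ⇒ [4, 1, 7, 9, 6, 5, 8, 10, 3, 11, 13]
3<10: swap(7,8), lo=8 mid=9 ⇒ [4, 1, 7, 9, 6, 5, 8, 3, 10, 11, 13]
11>10: swap(9,9), hi=8 ⇒ [4, 1, 7, 9, 6, 5, 8, 3, 10, 11, 13]
done. lo=8 hi=8; nums=[4, 1, 7, 9, 6, 5, 8, 3, 10, 11, 13]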